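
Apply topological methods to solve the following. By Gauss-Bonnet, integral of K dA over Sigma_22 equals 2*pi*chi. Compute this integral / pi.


Gauss-Bonnet: integral K dA = 2*pi*chi(M).
chi(Sigma_22) = 2 - 2*22 = -42.
(integral K dA)/pi = 2*chi = 2*(-42) = -84

-84


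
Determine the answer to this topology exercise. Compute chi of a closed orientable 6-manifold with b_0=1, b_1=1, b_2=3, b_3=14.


By Poincare duality b_k = b_{6-k}, so full Betti numbers: b_0=1, b_1=1, b_2=3, b_3=14, b_4=3, b_5=1, b_6=1.
chi = sum (-1)^k b_k = -8

-8


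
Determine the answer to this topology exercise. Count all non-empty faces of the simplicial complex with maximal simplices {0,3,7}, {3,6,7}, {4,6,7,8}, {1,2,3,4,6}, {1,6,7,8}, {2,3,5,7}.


Each maximal simplex on m vertices has 2^m - 1 nonempty faces.
Take the union (dedupe shared faces).
Total distinct faces = 65

65


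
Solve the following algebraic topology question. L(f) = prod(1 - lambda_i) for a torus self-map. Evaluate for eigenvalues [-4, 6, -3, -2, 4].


For a torus self-map: L(f) = det(I - A) where A acts on H_1.
L(f) = (1--4) * (1-6) * (1--3) * (1--2) * (1-4) = 5 * -5 * 4 * 3 * -3 = 900

900


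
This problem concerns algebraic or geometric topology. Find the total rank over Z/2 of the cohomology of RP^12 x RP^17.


dim H^*(RP^n; Z/2) = n+1 (one Z/2 in each degree 0..n).
Total Betti number is multiplicative.
Total = (12+1) * (17+1) = 13 * 18 = 234

234


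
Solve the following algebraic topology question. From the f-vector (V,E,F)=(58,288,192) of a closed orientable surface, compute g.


chi = V - E + F = 58 - 288 + 192 = -38
For orientable closed surface: chi = 2 - 2g, so g = (2 - chi)/2.
g = (2 - (-38)) / 2 = 40 / 2 = 20

20


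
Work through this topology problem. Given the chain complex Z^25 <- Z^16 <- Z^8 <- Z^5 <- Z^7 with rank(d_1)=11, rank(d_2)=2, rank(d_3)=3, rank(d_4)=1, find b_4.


rank H_k = rank(ker d_k) - rank(im d_{k+1}).
rank(ker d_4) = rank(C_4) - rank(d_4) = 7 - 1 = 6.
rank(im d_{4+1}) = 0.
rank H_4 = 6 - 0 = 6

6


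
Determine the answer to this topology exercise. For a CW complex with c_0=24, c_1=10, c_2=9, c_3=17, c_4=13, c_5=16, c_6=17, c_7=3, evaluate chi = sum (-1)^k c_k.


chi = sum_k (-1)^k c_k.
= (-1)^0*24 + (-1)^1*10 + (-1)^2*9 + (-1)^3*17 + (-1)^4*13 + (-1)^5*16 + (-1)^6*17 + (-1)^7*3
= (24) + (-10) + (9) + (-17) + (13) + (-16) + (17) + (-3)
= 17

17


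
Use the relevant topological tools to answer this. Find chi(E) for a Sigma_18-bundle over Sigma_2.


For a fiber bundle F -> E -> B (with CW structure): chi(E) = chi(B) * chi(F).
chi(Sigma_2) = -2, chi(Sigma_18) = -34.
chi(E) = (-2) * (-34) = 68

68


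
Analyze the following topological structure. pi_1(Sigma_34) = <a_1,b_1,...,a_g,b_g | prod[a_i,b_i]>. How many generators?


Standard presentation: pi_1(Sigma_g) = <a_1,b_1,...,a_g,b_g | [a_1,b_1]...[a_g,b_g] = 1>.
Number of generators = 2g = 2*34 = 68

68


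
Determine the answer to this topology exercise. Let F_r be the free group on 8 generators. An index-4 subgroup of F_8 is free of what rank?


Nielsen-Schreier: an index-n subgroup of F_r is free of rank 1 + n(r-1).
Equivalently: chi(cover) = n*chi(base); chi(vee_r S^1) = 1 - 8 = -7.
chi(E) = 4*(-7) = -28; rank = 1 - chi(E) = 1 - (-28) = 29.
rank = 1 + 4*(8-1) = 1 + 28 = 29

29


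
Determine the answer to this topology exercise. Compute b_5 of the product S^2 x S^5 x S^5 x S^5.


Each S^d has Poincare polynomial 1 + t^d.
The product S^2 x S^5 x S^5 x S^5 has Poincare polynomial prod(1+t^d_i).
Expanding: b_0=1, b_2=1, b_5=3, b_7=3, b_10=3, b_12=3, b_15=1, b_17=1.
b_5 = 3

3


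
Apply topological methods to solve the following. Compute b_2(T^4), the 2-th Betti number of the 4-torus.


By the Kunneth formula, b_k(T^n) = C(n,k).
b_2(T^4) = C(4,2).
C(4,2) = 4!/(2!*2!) = 6

6


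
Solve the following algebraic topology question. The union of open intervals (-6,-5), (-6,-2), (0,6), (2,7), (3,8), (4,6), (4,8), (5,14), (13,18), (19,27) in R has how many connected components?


Sort and merge overlapping open intervals.
Merged: (-6,-2), (0,18), (19,27).
Number of components = 3

3


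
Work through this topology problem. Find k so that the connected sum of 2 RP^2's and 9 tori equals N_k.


Since a >= 1, the sum is non-orientable; each T^2 can be replaced by RP^2 # RP^2 (since T^2#RP^2 = 3RP^2).
Total crosscaps k = 2 + 2*9 = 20.
Check via chi: chi = 2*1 + 9*0 - (2+9-1)*2 = -18 = 2 - k = -18. Consistent.

20


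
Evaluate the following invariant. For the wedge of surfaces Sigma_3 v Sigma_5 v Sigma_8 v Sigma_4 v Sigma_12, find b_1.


For a wedge X v Y: reduced H_k(X v Y) = H_k(X) + H_k(Y).
Each Sigma_g contributes b_1 = 2g.
b_1 = 6 + 10 + 16 + 8 + 24 = 64

64


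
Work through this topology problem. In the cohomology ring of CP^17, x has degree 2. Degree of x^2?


|x| = 2 in H^*(CP^n).
|x^2| = 2 * |x| = 2 * 2 = 4

4


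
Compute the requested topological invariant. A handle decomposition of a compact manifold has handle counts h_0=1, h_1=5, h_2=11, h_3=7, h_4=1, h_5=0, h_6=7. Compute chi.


Handles of index k contribute (-1)^k to chi (same as CW cells).
chi = (1) + (-5) + (11) + (-7) + (1) + (0) + (7) = 8

8


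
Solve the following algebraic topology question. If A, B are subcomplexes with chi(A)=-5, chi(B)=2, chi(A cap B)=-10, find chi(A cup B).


chi(A cup B) = chi(A) + chi(B) - chi(A cap B)
= -5 + (2) - (-10)
= 7

7


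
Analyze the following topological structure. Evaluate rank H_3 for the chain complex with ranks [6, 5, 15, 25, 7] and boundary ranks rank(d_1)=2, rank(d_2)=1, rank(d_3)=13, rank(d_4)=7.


rank H_k = rank(ker d_k) - rank(im d_{k+1}).
rank(ker d_3) = rank(C_3) - rank(d_3) = 25 - 13 = 12.
rank(im d_{3+1}) = 7.
rank H_3 = 12 - 7 = 5

5


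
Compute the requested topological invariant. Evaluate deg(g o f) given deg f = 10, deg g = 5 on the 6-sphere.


Degree is multiplicative under composition: deg(g o f) = deg(g) * deg(f).
= 5 * 10 = 50

50


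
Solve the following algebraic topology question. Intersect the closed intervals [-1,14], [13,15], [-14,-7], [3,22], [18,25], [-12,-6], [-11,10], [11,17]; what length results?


Intersection = [max(a_i), min(b_i)] = [18, -7].
Since 18 > -7, the intersection is empty.
Length = 0

0


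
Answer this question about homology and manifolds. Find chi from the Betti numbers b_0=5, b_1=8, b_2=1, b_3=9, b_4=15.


chi = sum_k (-1)^k b_k.
= (5) + (-8) + (1) + (-9) + (15)
= 4

4


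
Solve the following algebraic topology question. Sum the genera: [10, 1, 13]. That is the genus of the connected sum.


Genus is additive under connected sum of orientable surfaces.
g = 10 + 1 + 13 = 24

24


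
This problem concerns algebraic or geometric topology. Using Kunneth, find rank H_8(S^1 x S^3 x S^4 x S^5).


Each S^d has Poincare polynomial 1 + t^d.
The product S^1 x S^3 x S^4 x S^5 has Poincare polynomial prod(1+t^d_i).
Expanding: b_0=1, b_1=1, b_3=1, b_4=2, b_5=2, b_6=1, b_7=1, b_8=2, b_9=2, b_10=1, b_12=1, b_13=1.
b_8 = 2

2


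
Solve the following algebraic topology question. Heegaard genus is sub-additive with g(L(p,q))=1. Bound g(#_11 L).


Heegaard genus satisfies g(A#B) <= g(A) + g(B).
Each lens space has g = 1.
Upper bound: 11 * 1 = 11

11


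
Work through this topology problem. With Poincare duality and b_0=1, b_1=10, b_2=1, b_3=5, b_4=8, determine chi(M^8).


By Poincare duality b_k = b_{8-k}, so full Betti numbers: b_0=1, b_1=10, b_2=1, b_3=5, b_4=8, b_5=5, b_6=1, b_7=10, b_8=1.
chi = sum (-1)^k b_k = -18

-18


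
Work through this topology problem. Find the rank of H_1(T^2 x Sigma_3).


pi_1(A x B) = pi_1(A) x pi_1(B); rank of abelianization = b_1.
b_1(T^2) = 2, b_1(Sigma_3) = 2*3 = 6.
b_1(product) = 2 + 6 = 8

8


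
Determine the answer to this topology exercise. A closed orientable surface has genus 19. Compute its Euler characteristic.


For a closed orientable surface of genus g: chi = 2 - 2g.
Here g = 19.
chi = 2 - 2*19 = 2 - 38 = -36

-36


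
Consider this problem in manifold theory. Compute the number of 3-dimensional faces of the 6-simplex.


Delta^6 has 6+1 vertices. A 3-face is a choice of 3+1 vertices.
f_3 = C(6+1, 3+1) = C(7,4) = 35

35


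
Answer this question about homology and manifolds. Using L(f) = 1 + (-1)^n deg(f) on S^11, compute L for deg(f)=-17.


On S^11: L(f) = tr(f_0*) + (-1)^11 tr(f_11*) = 1 + (-1)^11 * deg(f).
L(f) = 1 + (-1)^11 * -17 = 1 + 17 = 18

18


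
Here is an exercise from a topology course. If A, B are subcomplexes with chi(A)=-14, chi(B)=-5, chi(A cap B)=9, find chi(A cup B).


chi(A cup B) = chi(A) + chi(B) - chi(A cap B)
= -14 + (-5) - (9)
= -28

-28


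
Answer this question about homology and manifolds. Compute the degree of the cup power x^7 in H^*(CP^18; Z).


|x| = 2 in H^*(CP^n).
|x^7| = 7 * |x| = 7 * 2 = 14

14


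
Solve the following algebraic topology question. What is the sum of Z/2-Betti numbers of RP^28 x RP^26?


dim H^*(RP^n; Z/2) = n+1 (one Z/2 in each degree 0..n).
Total Betti number is multiplicative.
Total = (28+1) * (26+1) = 29 * 27 = 783

783


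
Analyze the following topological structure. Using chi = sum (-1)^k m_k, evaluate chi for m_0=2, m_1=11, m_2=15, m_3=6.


Morse theory: chi(M) = sum_k (-1)^k m_k where m_k = #(index-k critical points).
= (2) + (-11) + (15) + (-6) = 0

0


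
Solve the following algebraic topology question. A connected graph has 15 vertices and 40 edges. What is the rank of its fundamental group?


For a connected graph: rank(pi_1) = b_1 = E - V + 1 = 1 - chi.
chi = V - E = 15 - 40 = -25.
rank = 1 - (-25) = 40 - 15 + 1 = 26

26


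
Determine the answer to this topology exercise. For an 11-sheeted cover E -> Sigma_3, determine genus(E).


For an n-sheeted cover: chi(E) = n * chi(B).
chi(Sigma_3) = 2 - 2*3 = -4.
chi(E) = 11 * (-4) = -44.
genus(E) = (2 - chi(E))/2 = (2 - (-44))/2 = 46/2 = 23

23


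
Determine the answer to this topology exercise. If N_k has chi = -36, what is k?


chi = 2 - k for closed non-orientable surfaces with k crosscaps.
-36 = 2 - k
k = 2 - (-36) = 38

38


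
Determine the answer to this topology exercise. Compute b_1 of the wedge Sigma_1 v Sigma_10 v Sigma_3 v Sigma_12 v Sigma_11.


For a wedge X v Y: reduced H_k(X v Y) = H_k(X) + H_k(Y).
Each Sigma_g contributes b_1 = 2g.
b_1 = 2 + 20 + 6 + 24 + 22 = 74

74


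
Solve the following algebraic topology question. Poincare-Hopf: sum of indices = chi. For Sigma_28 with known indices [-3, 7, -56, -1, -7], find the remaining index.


Poincare-Hopf: sum of indices = chi(M).
chi(Sigma_28) = 2 - 2*28 = -54.
Sum of known indices = -60.
x = chi - (sum known) = -54 - (-60) = 6

6


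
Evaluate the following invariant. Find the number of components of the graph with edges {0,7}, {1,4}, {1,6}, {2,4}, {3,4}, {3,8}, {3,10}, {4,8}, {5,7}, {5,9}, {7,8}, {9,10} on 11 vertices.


Run DFS/union-find over 11 vertices.
V = 11, E = 12.
Number of components = 1

1


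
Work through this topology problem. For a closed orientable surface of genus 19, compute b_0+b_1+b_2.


For Sigma_19: b_0 = 1, b_1 = 2g = 38, b_2 = 1.
Total = 1 + 38 + 1 = 40

40


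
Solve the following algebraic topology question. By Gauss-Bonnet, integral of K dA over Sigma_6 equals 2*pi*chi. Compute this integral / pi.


Gauss-Bonnet: integral K dA = 2*pi*chi(M).
chi(Sigma_6) = 2 - 2*6 = -10.
(integral K dA)/pi = 2*chi = 2*(-10) = -20

-20


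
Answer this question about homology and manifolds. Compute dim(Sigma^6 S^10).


Each suspension raises dimension by 1: Sigma S^n = S^{n+1}.
Sigma^6 S^10 = S^{10+6} = S^16

16


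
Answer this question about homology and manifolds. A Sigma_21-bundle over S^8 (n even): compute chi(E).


chi(S^8) = 2 (n even), chi(Sigma_21) = 2 - 2*21 = -40.
chi(E) = 2 * (-40) = -80

-80


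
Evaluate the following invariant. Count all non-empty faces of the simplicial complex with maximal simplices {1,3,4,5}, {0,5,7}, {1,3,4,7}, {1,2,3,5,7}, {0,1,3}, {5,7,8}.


Each maximal simplex on m vertices has 2^m - 1 nonempty faces.
Take the union (dedupe shared faces).
Total distinct faces = 54

54


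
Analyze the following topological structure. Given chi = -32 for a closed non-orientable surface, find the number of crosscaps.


chi = 2 - k for closed non-orientable surfaces with k crosscaps.
-32 = 2 - k
k = 2 - (-32) = 34

34


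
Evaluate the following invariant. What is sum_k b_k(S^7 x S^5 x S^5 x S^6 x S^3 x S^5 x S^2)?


Total Betti number is multiplicative under products.
Each S^d (d>=1) has total Betti number 2.
There are 7 sphere factors.
Total = 2^7 = 128

128


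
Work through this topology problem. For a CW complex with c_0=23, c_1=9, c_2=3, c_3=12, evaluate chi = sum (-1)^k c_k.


chi = sum_k (-1)^k c_k.
= (-1)^0*23 + (-1)^1*9 + (-1)^2*3 + (-1)^3*12
= (23) + (-9) + (3) + (-12)
= 5

5


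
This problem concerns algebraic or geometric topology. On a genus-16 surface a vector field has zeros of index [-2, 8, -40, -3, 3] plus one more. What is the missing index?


Poincare-Hopf: sum of indices = chi(M).
chi(Sigma_16) = 2 - 2*16 = -30.
Sum of known indices = -34.
x = chi - (sum known) = -30 - (-34) = 4

4


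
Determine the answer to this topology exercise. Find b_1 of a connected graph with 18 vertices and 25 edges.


For a connected graph: rank(pi_1) = b_1 = E - V + 1 = 1 - chi.
chi = V - E = 18 - 25 = -7.
rank = 1 - (-7) = 25 - 18 + 1 = 8

8


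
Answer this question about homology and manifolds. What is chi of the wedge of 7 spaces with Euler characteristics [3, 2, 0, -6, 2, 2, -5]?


chi(A v B) = chi(A) + chi(B) - 1 (one point identified).
For 7 spaces: chi = (sum chi_i) - (7 - 1).
sum = -2; chi = -2 - 6 = -8

-8


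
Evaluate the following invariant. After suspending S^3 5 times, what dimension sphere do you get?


Each suspension raises dimension by 1: Sigma S^n = S^{n+1}.
Sigma^5 S^3 = S^{3+5} = S^8

8


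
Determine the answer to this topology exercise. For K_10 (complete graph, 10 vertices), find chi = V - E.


K_10: V = 10, E = C(10,2) = 45.
chi = V - E = 10 - 45 = -35

-35


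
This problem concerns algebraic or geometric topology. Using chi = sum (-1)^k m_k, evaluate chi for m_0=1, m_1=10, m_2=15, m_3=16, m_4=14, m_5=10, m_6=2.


Morse theory: chi(M) = sum_k (-1)^k m_k where m_k = #(index-k critical points).
= (1) + (-10) + (15) + (-16) + (14) + (-10) + (2) = -4

-4


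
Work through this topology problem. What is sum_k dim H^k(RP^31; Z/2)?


H^k(RP^31; Z/2) = Z/2 for each 0 <= k <= 31.
Total dimension = 31 + 1 = 32

32


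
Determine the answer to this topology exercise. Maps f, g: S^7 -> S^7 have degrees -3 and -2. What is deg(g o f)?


Degree is multiplicative under composition: deg(g o f) = deg(g) * deg(f).
= -2 * -3 = 6

6


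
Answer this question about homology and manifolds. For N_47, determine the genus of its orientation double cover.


chi(N_47) = 2 - 47 = -45.
Double cover: chi(Sigma_g) = 2 * chi(N_47) = 2*(-45) = -90.
2 - 2g = -90, so g = (2 - (-90))/2 = 92/2 = 46

46


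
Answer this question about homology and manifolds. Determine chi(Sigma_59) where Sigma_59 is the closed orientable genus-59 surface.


For a closed orientable surface of genus g: chi = 2 - 2g.
Here g = 59.
chi = 2 - 2*59 = 2 - 118 = -116

-116


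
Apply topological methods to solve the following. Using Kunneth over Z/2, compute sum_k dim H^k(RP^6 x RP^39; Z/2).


dim H^*(RP^n; Z/2) = n+1 (one Z/2 in each degree 0..n).
Total Betti number is multiplicative.
Total = (6+1) * (39+1) = 7 * 40 = 280

280


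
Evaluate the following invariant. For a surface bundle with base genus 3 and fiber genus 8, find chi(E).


For a fiber bundle F -> E -> B (with CW structure): chi(E) = chi(B) * chi(F).
chi(Sigma_3) = -4, chi(Sigma_8) = -14.
chi(E) = (-4) * (-14) = 56

56


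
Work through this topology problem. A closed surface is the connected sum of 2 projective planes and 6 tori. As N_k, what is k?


Since a >= 1, the sum is non-orientable; each T^2 can be replaced by RP^2 # RP^2 (since T^2#RP^2 = 3RP^2).
Total crosscaps k = 2 + 2*6 = 14.
Check via chi: chi = 2*1 + 6*0 - (2+6-1)*2 = -12 = 2 - k = -12. Consistent.

14


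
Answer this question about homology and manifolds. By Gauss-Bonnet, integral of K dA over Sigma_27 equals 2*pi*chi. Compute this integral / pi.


Gauss-Bonnet: integral K dA = 2*pi*chi(M).
chi(Sigma_27) = 2 - 2*27 = -52.
(integral K dA)/pi = 2*chi = 2*(-52) = -104

-104


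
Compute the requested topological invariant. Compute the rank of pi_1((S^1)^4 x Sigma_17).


pi_1(A x B) = pi_1(A) x pi_1(B); rank of abelianization = b_1.
b_1(T^4) = 4, b_1(Sigma_17) = 2*17 = 34.
b_1(product) = 4 + 34 = 38

38


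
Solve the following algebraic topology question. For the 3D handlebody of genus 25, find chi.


A genus-g handlebody deformation retracts to a wedge of g circles.
chi(vee_g S^1) = 1 - g.
chi(H_25) = 1 - 25 = -24

-24


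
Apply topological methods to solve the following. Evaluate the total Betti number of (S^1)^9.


b_k(T^9) = C(9,k), so the sum over k is sum_k C(9,k) = 2^9.
Total = 2^9 = 512

512


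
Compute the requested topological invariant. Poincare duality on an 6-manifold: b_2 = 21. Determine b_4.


Poincare duality for closed orientable n-manifolds: b_k = b_{n-k}.
Here n = 6, so b_4 = b_2 = 21

21


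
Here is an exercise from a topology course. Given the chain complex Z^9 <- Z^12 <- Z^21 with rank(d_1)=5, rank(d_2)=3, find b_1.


rank H_k = rank(ker d_k) - rank(im d_{k+1}).
rank(ker d_1) = rank(C_1) - rank(d_1) = 12 - 5 = 7.
rank(im d_{1+1}) = 3.
rank H_1 = 7 - 3 = 4

4


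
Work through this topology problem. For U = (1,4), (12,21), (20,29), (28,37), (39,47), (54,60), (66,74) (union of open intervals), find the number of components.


Sort and merge overlapping open intervals.
Merged: (1,4), (12,37), (39,47), (54,60), (66,74).
Number of components = 5

5


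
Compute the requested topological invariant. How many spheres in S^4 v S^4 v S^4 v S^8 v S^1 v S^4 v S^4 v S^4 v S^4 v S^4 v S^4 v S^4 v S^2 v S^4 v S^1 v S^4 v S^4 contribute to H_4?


For a wedge of spheres, H_k (k>0) is free on one generator per sphere of dimension k.
Spheres of dimension 4: count = 13.
b_4 = 13

13


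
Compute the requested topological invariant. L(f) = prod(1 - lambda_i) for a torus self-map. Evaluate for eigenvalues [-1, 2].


For a torus self-map: L(f) = det(I - A) where A acts on H_1.
L(f) = (1--1) * (1-2) = 2 * -1 = -2

-2


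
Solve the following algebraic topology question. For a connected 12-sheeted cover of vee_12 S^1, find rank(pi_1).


Nielsen-Schreier: an index-n subgroup of F_r is free of rank 1 + n(r-1).
Equivalently: chi(cover) = n*chi(base); chi(vee_r S^1) = 1 - 12 = -11.
chi(E) = 12*(-11) = -132; rank = 1 - chi(E) = 1 - (-132) = 133.
rank = 1 + 12*(12-1) = 1 + 132 = 133

133


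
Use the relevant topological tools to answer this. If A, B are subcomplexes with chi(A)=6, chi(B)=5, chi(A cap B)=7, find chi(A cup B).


chi(A cup B) = chi(A) + chi(B) - chi(A cap B)
= 6 + (5) - (7)
= 4

4


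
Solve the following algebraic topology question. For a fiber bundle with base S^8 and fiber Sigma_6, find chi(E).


chi(S^8) = 2 (n even), chi(Sigma_6) = 2 - 2*6 = -10.
chi(E) = 2 * (-10) = -20

-20


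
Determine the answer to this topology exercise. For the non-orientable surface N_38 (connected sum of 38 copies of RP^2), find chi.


For a non-orientable closed surface with k crosscaps: chi = 2 - k.
Here k = 38.
chi = 2 - 38 = -36

-36


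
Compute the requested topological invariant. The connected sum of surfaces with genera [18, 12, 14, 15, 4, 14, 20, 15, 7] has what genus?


Genus is additive under connected sum of orientable surfaces.
g = 18 + 12 + 14 + 15 + 4 + 14 + 20 + 15 + 7 = 119

119


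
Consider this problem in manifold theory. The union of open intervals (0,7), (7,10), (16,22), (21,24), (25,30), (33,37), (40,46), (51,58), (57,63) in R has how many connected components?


Sort and merge overlapping open intervals.
Merged: (0,7), (7,10), (16,24), (25,30), (33,37), (40,46), (51,63).
Number of components = 7

7


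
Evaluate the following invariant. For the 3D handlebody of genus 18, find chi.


A genus-g handlebody deformation retracts to a wedge of g circles.
chi(vee_g S^1) = 1 - g.
chi(H_18) = 1 - 18 = -17

-17


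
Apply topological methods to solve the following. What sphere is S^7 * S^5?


Join of spheres: S^m * S^n = S^{m+n+1}.
dim = 7 + 5 + 1 = 13

13


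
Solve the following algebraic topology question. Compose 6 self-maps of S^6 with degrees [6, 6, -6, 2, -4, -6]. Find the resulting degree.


Degree is multiplicative: deg(composition) = product of degrees.
= (6) * (6) * (-6) * (2) * (-4) * (-6) = -10368

-10368


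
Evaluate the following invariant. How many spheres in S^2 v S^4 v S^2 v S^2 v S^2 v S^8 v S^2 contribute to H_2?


For a wedge of spheres, H_k (k>0) is free on one generator per sphere of dimension k.
Spheres of dimension 2: count = 5.
b_2 = 5

5


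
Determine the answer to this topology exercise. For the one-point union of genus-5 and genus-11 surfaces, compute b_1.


For a wedge: H_1(A v B) = H_1(A) + H_1(B).
b_1(Sigma_5) = 10, b_1(Sigma_11) = 22.
b_1 = 10 + 22 = 32

32


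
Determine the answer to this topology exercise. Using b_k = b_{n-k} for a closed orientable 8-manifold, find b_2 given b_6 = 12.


Poincare duality for closed orientable n-manifolds: b_k = b_{n-k}.
Here n = 8, so b_2 = b_6 = 12

12


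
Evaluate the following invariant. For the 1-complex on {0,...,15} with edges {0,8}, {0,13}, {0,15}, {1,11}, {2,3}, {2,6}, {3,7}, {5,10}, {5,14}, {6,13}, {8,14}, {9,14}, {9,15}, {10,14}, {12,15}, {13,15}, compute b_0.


Run DFS/union-find over 16 vertices.
V = 16, E = 16.
Number of components = 3

3


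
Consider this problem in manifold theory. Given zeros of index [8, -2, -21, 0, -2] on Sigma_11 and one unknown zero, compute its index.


Poincare-Hopf: sum of indices = chi(M).
chi(Sigma_11) = 2 - 2*11 = -20.
Sum of known indices = -17.
x = chi - (sum known) = -20 - (-17) = -3

-3


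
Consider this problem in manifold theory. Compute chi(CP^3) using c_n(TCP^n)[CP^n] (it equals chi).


For any closed oriented manifold, <e(TM),[M]> = chi(M).
chi(CP^3) = 3+1 = 4

4


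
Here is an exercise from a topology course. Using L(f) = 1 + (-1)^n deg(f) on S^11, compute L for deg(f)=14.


On S^11: L(f) = tr(f_0*) + (-1)^11 tr(f_11*) = 1 + (-1)^11 * deg(f).
L(f) = 1 + (-1)^11 * 14 = 1 + -14 = -13

-13


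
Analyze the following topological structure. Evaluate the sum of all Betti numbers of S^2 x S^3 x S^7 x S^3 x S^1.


Total Betti number is multiplicative under products.
Each S^d (d>=1) has total Betti number 2.
There are 5 sphere factors.
Total = 2^5 = 32

32


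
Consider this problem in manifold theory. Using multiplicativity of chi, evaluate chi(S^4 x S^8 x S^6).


chi is multiplicative: chi(X x Y) = chi(X) chi(Y).
Each even-dim sphere has chi = 2. There are 3 factors.
chi = 2^3 = 8

8


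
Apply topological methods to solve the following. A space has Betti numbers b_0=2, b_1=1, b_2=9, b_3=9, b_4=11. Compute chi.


chi = sum_k (-1)^k b_k.
= (2) + (-1) + (9) + (-9) + (11)
= 12

12


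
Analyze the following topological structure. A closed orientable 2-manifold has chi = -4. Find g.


chi = 2 - 2g for closed orientable surfaces.
-4 = 2 - 2g
2g = 2 - (-4) = 6
g = 3

3


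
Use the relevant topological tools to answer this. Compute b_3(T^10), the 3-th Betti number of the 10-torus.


By the Kunneth formula, b_k(T^n) = C(n,k).
b_3(T^10) = C(10,3).
C(10,3) = 10!/(3!*7!) = 120

120


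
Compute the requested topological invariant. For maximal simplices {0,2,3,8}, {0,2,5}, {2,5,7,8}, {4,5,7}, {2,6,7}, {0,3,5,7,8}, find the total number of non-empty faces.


Each maximal simplex on m vertices has 2^m - 1 nonempty faces.
Take the union (dedupe shared faces).
Total distinct faces = 54

54


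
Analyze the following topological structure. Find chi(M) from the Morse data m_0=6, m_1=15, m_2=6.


Morse theory: chi(M) = sum_k (-1)^k m_k where m_k = #(index-k critical points).
= (6) + (-15) + (6) = -3

-3


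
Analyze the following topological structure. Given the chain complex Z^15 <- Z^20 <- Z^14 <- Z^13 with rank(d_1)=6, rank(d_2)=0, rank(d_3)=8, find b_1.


rank H_k = rank(ker d_k) - rank(im d_{k+1}).
rank(ker d_1) = rank(C_1) - rank(d_1) = 20 - 6 = 14.
rank(im d_{1+1}) = 0.
rank H_1 = 14 - 0 = 14

14


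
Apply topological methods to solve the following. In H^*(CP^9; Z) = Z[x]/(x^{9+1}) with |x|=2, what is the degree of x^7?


|x| = 2 in H^*(CP^n).
|x^7| = 7 * |x| = 7 * 2 = 14

14


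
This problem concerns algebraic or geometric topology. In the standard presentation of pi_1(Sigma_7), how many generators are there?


Standard presentation: pi_1(Sigma_g) = <a_1,b_1,...,a_g,b_g | [a_1,b_1]...[a_g,b_g] = 1>.
Number of generators = 2g = 2*7 = 14

14


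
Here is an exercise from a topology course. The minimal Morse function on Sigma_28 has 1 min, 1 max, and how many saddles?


A perfect Morse function has m_k = b_k.
For Sigma_28: b_0=1, b_1=2g=56, b_2=1.
Saddles m_1 = 2g = 56

56


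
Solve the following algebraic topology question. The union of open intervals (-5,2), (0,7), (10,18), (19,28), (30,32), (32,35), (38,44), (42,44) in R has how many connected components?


Sort and merge overlapping open intervals.
Merged: (-5,7), (10,18), (19,28), (30,32), (32,35), (38,44).
Number of components = 6

6


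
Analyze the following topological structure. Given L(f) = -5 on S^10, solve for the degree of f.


L(f) = 1 + (-1)^10 deg(f) on S^10.
-5 = 1 + (-1)^10 * deg(f)
(-1)^10 * deg(f) = -6
deg(f) = -6

-6


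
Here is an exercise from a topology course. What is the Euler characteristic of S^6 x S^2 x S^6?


chi is multiplicative: chi(X x Y) = chi(X) chi(Y).
Each even-dim sphere has chi = 2. There are 3 factors.
chi = 2^3 = 8

8


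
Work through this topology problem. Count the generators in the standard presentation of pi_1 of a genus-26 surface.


Standard presentation: pi_1(Sigma_g) = <a_1,b_1,...,a_g,b_g | [a_1,b_1]...[a_g,b_g] = 1>.
Number of generators = 2g = 2*26 = 52

52


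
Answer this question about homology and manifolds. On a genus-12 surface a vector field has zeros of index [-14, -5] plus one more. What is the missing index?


Poincare-Hopf: sum of indices = chi(M).
chi(Sigma_12) = 2 - 2*12 = -22.
Sum of known indices = -19.
x = chi - (sum known) = -22 - (-19) = -3

-3


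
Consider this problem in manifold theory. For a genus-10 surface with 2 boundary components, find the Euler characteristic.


For a compact orientable surface with genus g and b boundary components: chi = 2 - 2g - b.
chi = 2 - 2*10 - 2 = 2 - 20 - 2 = -20

-20


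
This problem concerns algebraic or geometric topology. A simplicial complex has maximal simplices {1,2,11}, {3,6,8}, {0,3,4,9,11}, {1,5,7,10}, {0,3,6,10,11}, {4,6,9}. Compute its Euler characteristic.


Enumerate all faces; f-vector: f_0=12, f_1=30, f_2=26, f_3=11, f_4=2.
chi = sum (-1)^k f_k = -1

-1


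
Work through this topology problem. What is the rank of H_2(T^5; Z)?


By the Kunneth formula, b_k(T^n) = C(n,k).
b_2(T^5) = C(5,2).
C(5,2) = 5!/(2!*3!) = 10

10


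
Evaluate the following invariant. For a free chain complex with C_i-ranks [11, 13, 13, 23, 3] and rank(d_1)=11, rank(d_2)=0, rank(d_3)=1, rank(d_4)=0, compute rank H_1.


rank H_k = rank(ker d_k) - rank(im d_{k+1}).
rank(ker d_1) = rank(C_1) - rank(d_1) = 13 - 11 = 2.
rank(im d_{1+1}) = 0.
rank H_1 = 2 - 0 = 2

2


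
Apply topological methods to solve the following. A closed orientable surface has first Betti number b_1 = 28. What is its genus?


For a closed orientable surface: b_1 = 2g.
28 = 2g
g = 28 / 2 = 14

14


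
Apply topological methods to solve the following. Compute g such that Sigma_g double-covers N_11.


chi(N_11) = 2 - 11 = -9.
Double cover: chi(Sigma_g) = 2 * chi(N_11) = 2*(-9) = -18.
2 - 2g = -18, so g = (2 - (-18))/2 = 20/2 = 10

10


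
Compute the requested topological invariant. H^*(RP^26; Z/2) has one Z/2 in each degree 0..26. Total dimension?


H^k(RP^26; Z/2) = Z/2 for each 0 <= k <= 26.
Total dimension = 26 + 1 = 27

27


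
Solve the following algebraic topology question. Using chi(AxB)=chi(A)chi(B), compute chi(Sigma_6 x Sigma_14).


chi(Sigma_6) = 2 - 2*6 = -10
chi(Sigma_14) = 2 - 2*14 = -26
chi(product) = (-10) * (-26) = 260

260


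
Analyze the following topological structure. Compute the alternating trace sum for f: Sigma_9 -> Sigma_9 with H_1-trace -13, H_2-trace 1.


L(f) = tr(f_0*) - tr(f_1*) + tr(f_2*).
= 1 - (-13) + (1)
= 15

15


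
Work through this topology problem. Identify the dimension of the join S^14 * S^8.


Join of spheres: S^m * S^n = S^{m+n+1}.
dim = 14 + 8 + 1 = 23

23


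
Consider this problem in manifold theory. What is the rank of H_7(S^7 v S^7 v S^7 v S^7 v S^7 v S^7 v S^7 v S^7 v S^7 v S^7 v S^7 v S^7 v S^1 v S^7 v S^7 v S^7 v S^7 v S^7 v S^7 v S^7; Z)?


For a wedge of spheres, H_k (k>0) is free on one generator per sphere of dimension k.
Spheres of dimension 7: count = 19.
b_7 = 19

19


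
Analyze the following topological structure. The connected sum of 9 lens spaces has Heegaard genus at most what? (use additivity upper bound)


Heegaard genus satisfies g(A#B) <= g(A) + g(B).
Each lens space has g = 1.
Upper bound: 9 * 1 = 9

9


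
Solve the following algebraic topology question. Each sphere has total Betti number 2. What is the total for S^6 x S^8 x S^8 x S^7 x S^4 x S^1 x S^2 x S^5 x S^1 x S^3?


Total Betti number is multiplicative under products.
Each S^d (d>=1) has total Betti number 2.
There are 10 sphere factors.
Total = 2^10 = 1024

1024


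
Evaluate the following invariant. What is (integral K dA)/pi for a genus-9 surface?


Gauss-Bonnet: integral K dA = 2*pi*chi(M).
chi(Sigma_9) = 2 - 2*9 = -16.
(integral K dA)/pi = 2*chi = 2*(-16) = -32

-32


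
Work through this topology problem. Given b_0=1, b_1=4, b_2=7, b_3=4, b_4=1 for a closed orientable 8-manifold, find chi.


By Poincare duality b_k = b_{8-k}, so full Betti numbers: b_0=1, b_1=4, b_2=7, b_3=4, b_4=1, b_5=4, b_6=7, b_7=4, b_8=1.
chi = sum (-1)^k b_k = 1

1


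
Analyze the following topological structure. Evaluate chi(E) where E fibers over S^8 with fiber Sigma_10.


chi(S^8) = 2 (n even), chi(Sigma_10) = 2 - 2*10 = -18.
chi(E) = 2 * (-18) = -36

-36


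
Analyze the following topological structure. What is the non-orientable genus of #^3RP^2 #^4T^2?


Since a >= 1, the sum is non-orientable; each T^2 can be replaced by RP^2 # RP^2 (since T^2#RP^2 = 3RP^2).
Total crosscaps k = 3 + 2*4 = 11.
Check via chi: chi = 3*1 + 4*0 - (3+4-1)*2 = -9 = 2 - k = -9. Consistent.

11


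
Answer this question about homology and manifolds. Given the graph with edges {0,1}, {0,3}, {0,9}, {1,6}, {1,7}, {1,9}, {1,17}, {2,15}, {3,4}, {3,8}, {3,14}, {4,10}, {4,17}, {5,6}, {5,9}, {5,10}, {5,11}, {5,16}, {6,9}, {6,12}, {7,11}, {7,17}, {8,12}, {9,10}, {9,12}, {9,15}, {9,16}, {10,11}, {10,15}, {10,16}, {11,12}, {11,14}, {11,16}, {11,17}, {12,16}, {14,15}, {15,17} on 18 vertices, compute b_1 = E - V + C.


b_1 = E - V + (number of components).
E = 37, V = 18, components = 2.
b_1 = 37 - 18 + 2 = 21

21


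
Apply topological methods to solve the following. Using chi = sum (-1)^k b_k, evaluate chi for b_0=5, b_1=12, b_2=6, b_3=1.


chi = sum_k (-1)^k b_k.
= (5) + (-12) + (6) + (-1)
= -2

-2


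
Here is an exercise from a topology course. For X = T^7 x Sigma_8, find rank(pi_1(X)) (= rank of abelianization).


pi_1(A x B) = pi_1(A) x pi_1(B); rank of abelianization = b_1.
b_1(T^7) = 7, b_1(Sigma_8) = 2*8 = 16.
b_1(product) = 7 + 16 = 23

23


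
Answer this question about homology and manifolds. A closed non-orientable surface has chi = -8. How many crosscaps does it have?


chi = 2 - k for closed non-orientable surfaces with k crosscaps.
-8 = 2 - k
k = 2 - (-8) = 10

10


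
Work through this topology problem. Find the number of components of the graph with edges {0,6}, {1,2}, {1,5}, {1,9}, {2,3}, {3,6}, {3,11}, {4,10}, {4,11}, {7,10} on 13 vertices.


Run DFS/union-find over 13 vertices.
V = 13, E = 10.
Number of components = 3

3


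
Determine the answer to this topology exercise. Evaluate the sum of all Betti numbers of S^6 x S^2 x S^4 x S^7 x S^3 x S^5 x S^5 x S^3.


Total Betti number is multiplicative under products.
Each S^d (d>=1) has total Betti number 2.
There are 8 sphere factors.
Total = 2^8 = 256

256


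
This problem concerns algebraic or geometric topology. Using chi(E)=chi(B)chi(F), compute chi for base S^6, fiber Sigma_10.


chi(S^6) = 2 (n even), chi(Sigma_10) = 2 - 2*10 = -18.
chi(E) = 2 * (-18) = -36

-36


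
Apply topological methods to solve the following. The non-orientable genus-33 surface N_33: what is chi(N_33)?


For a non-orientable closed surface with k crosscaps: chi = 2 - k.
Here k = 33.
chi = 2 - 33 = -31

-31


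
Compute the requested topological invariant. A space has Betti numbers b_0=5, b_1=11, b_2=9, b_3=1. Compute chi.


chi = sum_k (-1)^k b_k.
= (5) + (-11) + (9) + (-1)
= 2

2


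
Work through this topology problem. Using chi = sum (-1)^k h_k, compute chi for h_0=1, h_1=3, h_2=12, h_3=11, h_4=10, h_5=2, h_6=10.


Handles of index k contribute (-1)^k to chi (same as CW cells).
chi = (1) + (-3) + (12) + (-11) + (10) + (-2) + (10) = 17

17


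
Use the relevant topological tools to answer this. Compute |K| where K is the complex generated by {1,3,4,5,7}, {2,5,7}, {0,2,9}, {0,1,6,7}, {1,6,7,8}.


Each maximal simplex on m vertices has 2^m - 1 nonempty faces.
Take the union (dedupe shared faces).
Total distinct faces = 60

60


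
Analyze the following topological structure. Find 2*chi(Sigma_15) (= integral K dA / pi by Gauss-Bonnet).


Gauss-Bonnet: integral K dA = 2*pi*chi(M).
chi(Sigma_15) = 2 - 2*15 = -28.
(integral K dA)/pi = 2*chi = 2*(-28) = -56

-56


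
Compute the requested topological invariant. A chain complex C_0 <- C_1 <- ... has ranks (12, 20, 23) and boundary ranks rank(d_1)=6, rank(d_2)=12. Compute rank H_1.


rank H_k = rank(ker d_k) - rank(im d_{k+1}).
rank(ker d_1) = rank(C_1) - rank(d_1) = 20 - 6 = 14.
rank(im d_{1+1}) = 12.
rank H_1 = 14 - 12 = 2

2


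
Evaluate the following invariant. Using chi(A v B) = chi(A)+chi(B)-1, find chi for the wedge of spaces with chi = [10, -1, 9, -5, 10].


chi(A v B) = chi(A) + chi(B) - 1 (one point identified).
For 5 spaces: chi = (sum chi_i) - (5 - 1).
sum = 23; chi = 23 - 4 = 19

19


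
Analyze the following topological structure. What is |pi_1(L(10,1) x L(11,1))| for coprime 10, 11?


pi_1(X x Y) = pi_1(X) x pi_1(Y).
pi_1(L(10,1)) = Z/10, pi_1(L(11,1)) = Z/11.
|Z/10 x Z/11| = 10 * 11 = 110

110


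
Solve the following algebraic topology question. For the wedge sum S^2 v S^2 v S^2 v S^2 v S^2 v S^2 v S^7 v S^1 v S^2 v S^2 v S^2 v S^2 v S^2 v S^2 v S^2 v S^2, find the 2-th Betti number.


For a wedge of spheres, H_k (k>0) is free on one generator per sphere of dimension k.
Spheres of dimension 2: count = 14.
b_2 = 14

14


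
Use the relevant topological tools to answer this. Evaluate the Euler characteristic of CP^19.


CP^19 has one cell in each even dimension 0, 2, ..., 2*19 (19+1 cells total).
All cells are even-dimensional, so chi = number of cells.
chi = 19 + 1 = 20

20


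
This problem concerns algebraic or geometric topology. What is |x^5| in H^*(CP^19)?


|x| = 2 in H^*(CP^n).
|x^5| = 5 * |x| = 5 * 2 = 10

10


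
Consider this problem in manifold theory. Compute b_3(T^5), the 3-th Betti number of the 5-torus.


By the Kunneth formula, b_k(T^n) = C(n,k).
b_3(T^5) = C(5,3).
C(5,3) = 5!/(3!*2!) = 10

10


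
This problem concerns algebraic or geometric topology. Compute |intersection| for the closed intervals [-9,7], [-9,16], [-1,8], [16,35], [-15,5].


Intersection = [max(a_i), min(b_i)] = [16, 5].
Since 16 > 5, the intersection is empty.
Length = 0

0


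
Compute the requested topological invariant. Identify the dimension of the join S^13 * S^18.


Join of spheres: S^m * S^n = S^{m+n+1}.
dim = 13 + 18 + 1 = 32

32


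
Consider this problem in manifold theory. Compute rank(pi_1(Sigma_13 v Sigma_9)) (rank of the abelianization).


For a wedge: H_1(A v B) = H_1(A) + H_1(B).
b_1(Sigma_13) = 26, b_1(Sigma_9) = 18.
b_1 = 26 + 18 = 44

44


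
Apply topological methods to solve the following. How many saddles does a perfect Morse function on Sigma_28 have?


A perfect Morse function has m_k = b_k.
For Sigma_28: b_0=1, b_1=2g=56, b_2=1.
Saddles m_1 = 2g = 56

56


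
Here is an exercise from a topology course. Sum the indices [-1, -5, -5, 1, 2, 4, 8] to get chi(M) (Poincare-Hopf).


Poincare-Hopf: chi(M) = sum of indices of zeros.
chi = (-1) + (-5) + (-5) + (1) + (2) + (4) + (8) = 4

4


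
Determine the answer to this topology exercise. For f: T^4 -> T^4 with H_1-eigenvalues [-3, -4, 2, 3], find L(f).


For a torus self-map: L(f) = det(I - A) where A acts on H_1.
L(f) = (1--3) * (1--4) * (1-2) * (1-3) = 4 * 5 * -1 * -2 = 40

40


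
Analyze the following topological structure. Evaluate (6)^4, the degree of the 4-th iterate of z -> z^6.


deg(f) = 6. Degree is multiplicative: deg(f^4) = (deg f)^4.
deg(f^4) = (6)^4 = 1296

1296


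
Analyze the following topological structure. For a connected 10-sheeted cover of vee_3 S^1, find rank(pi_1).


Nielsen-Schreier: an index-n subgroup of F_r is free of rank 1 + n(r-1).
Equivalently: chi(cover) = n*chi(base); chi(vee_r S^1) = 1 - 3 = -2.
chi(E) = 10*(-2) = -20; rank = 1 - chi(E) = 1 - (-20) = 21.
rank = 1 + 10*(3-1) = 1 + 20 = 21

21


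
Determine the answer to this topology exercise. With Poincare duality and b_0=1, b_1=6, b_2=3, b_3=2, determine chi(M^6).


By Poincare duality b_k = b_{6-k}, so full Betti numbers: b_0=1, b_1=6, b_2=3, b_3=2, b_4=3, b_5=6, b_6=1.
chi = sum (-1)^k b_k = -6

-6


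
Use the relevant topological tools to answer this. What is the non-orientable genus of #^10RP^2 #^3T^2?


Since a >= 1, the sum is non-orientable; each T^2 can be replaced by RP^2 # RP^2 (since T^2#RP^2 = 3RP^2).
Total crosscaps k = 10 + 2*3 = 16.
Check via chi: chi = 10*1 + 3*0 - (10+3-1)*2 = -14 = 2 - k = -14. Consistent.

16


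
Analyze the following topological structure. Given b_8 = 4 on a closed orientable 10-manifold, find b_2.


Poincare duality for closed orientable n-manifolds: b_k = b_{n-k}.
Here n = 10, so b_2 = b_8 = 4

4


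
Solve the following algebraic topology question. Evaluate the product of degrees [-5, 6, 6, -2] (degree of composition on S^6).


Degree is multiplicative: deg(composition) = product of degrees.
= (-5) * (6) * (6) * (-2) = 360

360


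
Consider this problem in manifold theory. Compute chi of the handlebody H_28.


A genus-g handlebody deformation retracts to a wedge of g circles.
chi(vee_g S^1) = 1 - g.
chi(H_28) = 1 - 28 = -27

-27


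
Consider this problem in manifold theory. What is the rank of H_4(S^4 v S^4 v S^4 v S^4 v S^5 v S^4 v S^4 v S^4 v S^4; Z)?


For a wedge of spheres, H_k (k>0) is free on one generator per sphere of dimension k.
Spheres of dimension 4: count = 8.
b_4 = 8

8


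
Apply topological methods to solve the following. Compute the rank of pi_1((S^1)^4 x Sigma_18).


pi_1(A x B) = pi_1(A) x pi_1(B); rank of abelianization = b_1.
b_1(T^4) = 4, b_1(Sigma_18) = 2*18 = 36.
b_1(product) = 4 + 36 = 40

40


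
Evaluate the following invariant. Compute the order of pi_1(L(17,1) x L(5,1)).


pi_1(X x Y) = pi_1(X) x pi_1(Y).
pi_1(L(17,1)) = Z/17, pi_1(L(5,1)) = Z/5.
|Z/17 x Z/5| = 17 * 5 = 85

85
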